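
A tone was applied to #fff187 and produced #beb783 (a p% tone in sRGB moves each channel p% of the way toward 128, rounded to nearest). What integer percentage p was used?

51%

#fff187 is rgb(255, 241, 135); #beb783 is rgb(190, 183, 131).
On the R channel (widest range): 190 ≈ 255 + (p/100)(128 − 255), so p ≈ 100×(190 − 255)/(128 − 255) = -6500/-127 = 51.18.
p = 51 reproduces all three channels after rounding.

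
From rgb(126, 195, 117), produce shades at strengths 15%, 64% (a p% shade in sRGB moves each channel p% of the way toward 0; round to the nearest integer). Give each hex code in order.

15%: (126 − 18.9 = 107.1→107, 195 − 29.25 = 165.75→166, 117 − 17.55 = 99.45→99) → #6BA663
64%: (126 − 80.64 = 45.36→45, 195 − 124.8 = 70.2→70, 117 − 74.88 = 42.12→42) → #2D462A

#6BA663, #2D462A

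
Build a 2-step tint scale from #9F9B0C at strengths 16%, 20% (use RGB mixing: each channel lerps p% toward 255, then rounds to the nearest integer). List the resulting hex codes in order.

#AEAB33, #B2AF3D

#9F9B0C is rgb(159, 155, 12).
16%: (159 + 15.36 = 174.36→174, 155 + 16 = 171→171, 12 + 38.88 = 50.88→51) → #AEAB33
20%: (159 + 19.2 = 178.2→178, 155 + 20 = 175→175, 12 + 48.6 = 60.6→61) → #B2AF3D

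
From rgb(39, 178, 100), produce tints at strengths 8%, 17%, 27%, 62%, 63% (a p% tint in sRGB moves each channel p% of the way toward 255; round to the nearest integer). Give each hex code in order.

8%: (39 + 17.28 = 56.28→56, 178 + 6.16 = 184.16→184, 100 + 12.4 = 112.4→112) → #38B870
17%: (39 + 36.72 = 75.72→76, 178 + 13.09 = 191.09→191, 100 + 26.35 = 126.35→126) → #4CBF7E
27%: (39 + 58.32 = 97.32→97, 178 + 20.79 = 198.79→199, 100 + 41.85 = 141.85→142) → #61C78E
62%: (39 + 133.92 = 172.92→173, 178 + 47.74 = 225.74→226, 100 + 96.1 = 196.1→196) → #ADE2C4
63%: (39 + 136.08 = 175.08→175, 178 + 48.51 = 226.51→227, 100 + 97.65 = 197.65→198) → #AFE3C6

#38B870, #4CBF7E, #61C78E, #ADE2C4, #AFE3C6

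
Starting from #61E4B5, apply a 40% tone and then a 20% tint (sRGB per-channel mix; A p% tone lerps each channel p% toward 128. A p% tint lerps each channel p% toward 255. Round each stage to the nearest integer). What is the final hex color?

#61E4B5 is rgb(97, 228, 181).
Lerp each channel 40% toward 128:
  R: 97 + 0.4×(128−97) = 97 + 12.4 = 109.4 → 109
  G: 228 + 0.4×(128−228) = 228 − 40 = 188 → 188
  B: 181 + 0.4×(128−181) = 181 − 21.2 = 159.8 → 160
After the tone: rgb(109, 188, 160) = #6DBCA0.
Lerp each channel 20% toward 255:
  R: 109 + 0.2×(255−109) = 109 + 29.2 = 138.2 → 138
  G: 188 + 0.2×(255−188) = 188 + 13.4 = 201.4 → 201
  B: 160 + 19 = 179 → 179
rgb(138, 201, 179) = #8AC9B3.

#8AC9B3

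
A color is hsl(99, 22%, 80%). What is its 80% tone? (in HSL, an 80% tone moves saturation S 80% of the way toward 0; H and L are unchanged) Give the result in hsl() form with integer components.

S moves 80% from 22 toward 0: 22 − 17.6 = 4.4 → 4.
H and L are unchanged.

hsl(99, 4%, 80%)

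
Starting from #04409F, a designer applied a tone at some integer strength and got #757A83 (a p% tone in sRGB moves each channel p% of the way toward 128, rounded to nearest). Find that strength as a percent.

91%

#04409F is rgb(4, 64, 159); #757A83 is rgb(117, 122, 131).
On the R channel (widest range): 117 ≈ 4 + (p/100)(128 − 4), so p ≈ 100×(117 − 4)/(128 − 4) = 11300/124 = 91.13.
p = 91 reproduces all three channels after rounding.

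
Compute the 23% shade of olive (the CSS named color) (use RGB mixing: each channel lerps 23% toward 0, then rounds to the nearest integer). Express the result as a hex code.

CSS olive is rgb(128, 128, 0).
Lerp each channel 23% toward 0:
  R: 128 − 29.44 = 98.56 → 99
  G: 128 + 0.23×(0−128) = 128 − 29.44 = 98.56 → 99
  B: 0 + 0 = 0 → 0
rgb(99, 99, 0) = #636300.

#636300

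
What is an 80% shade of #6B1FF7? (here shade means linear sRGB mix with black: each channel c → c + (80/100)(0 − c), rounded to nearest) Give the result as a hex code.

#6B1FF7 is rgb(107, 31, 247).
An 80% shade moves each channel 80% toward 0:
  R: 107 − 85.6 = 21.4 → 21
  G: 31 + 0.8×(0−31) = 31 − 24.8 = 6.2 → 6
  B: 247 + 0.8×(0−247) = 247 − 197.6 = 49.4 → 49
rgb(21, 6, 49) = #150631.

#150631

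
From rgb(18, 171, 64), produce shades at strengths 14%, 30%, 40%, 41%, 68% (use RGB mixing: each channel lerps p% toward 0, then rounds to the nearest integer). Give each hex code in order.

14%: (18 − 2.52 = 15.48→15, 171 − 23.94 = 147.06→147, 64 − 8.96 = 55.04→55) → #0F9337
30%: (18 − 5.4 = 12.6→13, 171 − 51.3 = 119.7→120, 64 − 19.2 = 44.8→45) → #0D782D
40%: (18 − 7.2 = 10.8→11, 171 − 68.4 = 102.6→103, 64 − 25.6 = 38.4→38) → #0B6726
41%: (18 − 7.38 = 10.62→11, 171 − 70.11 = 100.89→101, 64 − 26.24 = 37.76→38) → #0B6526
68%: (18 − 12.24 = 5.76→6, 171 − 116.28 = 54.72→55, 64 − 43.52 = 20.48→20) → #063714

#0F9337, #0D782D, #0B6726, #0B6526, #063714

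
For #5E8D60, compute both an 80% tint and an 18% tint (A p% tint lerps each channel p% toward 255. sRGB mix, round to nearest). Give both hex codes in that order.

#5E8D60 is rgb(94, 141, 96).
80% tint:
  R: 94 + 128.8 = 222.8 → 223
  G: 141 + 0.8×(255−141) = 141 + 91.2 = 232.2 → 232
  B: 96 + 0.8×(255−96) = 96 + 127.2 = 223.2 → 223
  → #DFE8DF
18% tint:
  R: 94 + 0.18×(255−94) = 94 + 28.98 = 122.98 → 123
  G: 141 + 0.18×(255−141) = 141 + 20.52 = 161.52 → 162
  B: 96 + 0.18×(255−96) = 96 + 28.62 = 124.62 → 125
  → #7BA27D

#DFE8DF, #7BA27D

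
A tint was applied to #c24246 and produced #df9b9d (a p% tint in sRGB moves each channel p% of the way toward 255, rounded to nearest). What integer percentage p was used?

47%

#c24246 is rgb(194, 66, 70); #df9b9d is rgb(223, 155, 157).
On the G channel (widest range): 155 ≈ 66 + (p/100)(255 − 66), so p ≈ 100×(155 − 66)/(255 − 66) = 8900/189 = 47.09.
p = 47 reproduces all three channels after rounding.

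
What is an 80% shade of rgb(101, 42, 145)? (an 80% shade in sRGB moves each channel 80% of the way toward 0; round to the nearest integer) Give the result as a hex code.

Lerp each channel 80% toward 0:
  R: 101 + 0.8×(0−101) = 101 − 80.8 = 20.2 → 20
  G: 42 + 0.8×(0−42) = 42 − 33.6 = 8.4 → 8
  B: 145 − 116 = 29 → 29
rgb(20, 8, 29) = #14081D.

#14081D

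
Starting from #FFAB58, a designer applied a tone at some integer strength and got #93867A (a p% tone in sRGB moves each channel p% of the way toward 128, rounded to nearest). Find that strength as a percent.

#FFAB58 is rgb(255, 171, 88); #93867A is rgb(147, 134, 122).
On the R channel (widest range): 147 ≈ 255 + (p/100)(128 − 255), so p ≈ 100×(147 − 255)/(128 − 255) = -10800/-127 = 85.04.
p = 85 reproduces all three channels after rounding.

85%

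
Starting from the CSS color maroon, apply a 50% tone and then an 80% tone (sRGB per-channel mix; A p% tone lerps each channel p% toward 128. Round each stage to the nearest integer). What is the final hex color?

CSS maroon is rgb(128, 0, 0).
Lerp each channel 50% toward 128:
  R: 128 + 0 = 128 → 128
  G: 0 + 64 = 64 → 64
  B: 0 + 64 = 64 → 64
After the tone: rgb(128, 64, 64) = #804040.
Per channel, c → c + 0.8(128 − c):
  R: 128 + 0.8×(128−128) = 128 + 0 = 128 → 128
  G: 64 + 0.8×(128−64) = 64 + 51.2 = 115.2 → 115
  B: 64 + 0.8×(128−64) = 64 + 51.2 = 115.2 → 115
rgb(128, 115, 115) = #807373.

#807373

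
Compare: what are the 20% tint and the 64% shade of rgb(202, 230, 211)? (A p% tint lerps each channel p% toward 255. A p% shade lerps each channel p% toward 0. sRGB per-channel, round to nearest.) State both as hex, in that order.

20% tint:
  R: 202 + 10.6 = 212.6 → 213
  G: 230 + 0.2×(255−230) = 230 + 5 = 235 → 235
  B: 211 + 0.2×(255−211) = 211 + 8.8 = 219.8 → 220
  → #D5EBDC
64% shade:
  R: 202 + 0.64×(0−202) = 202 − 129.28 = 72.72 → 73
  G: 230 − 147.2 = 82.8 → 83
  B: 211 − 135.04 = 75.96 → 76
  → #49534C

#D5EBDC, #49534C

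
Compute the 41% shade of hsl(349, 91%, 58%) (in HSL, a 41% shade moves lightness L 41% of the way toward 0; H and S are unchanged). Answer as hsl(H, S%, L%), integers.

L moves 41% from 58 toward 0: 58 − 23.78 = 34.22 → 34.
H and S are unchanged.

hsl(349, 91%, 34%)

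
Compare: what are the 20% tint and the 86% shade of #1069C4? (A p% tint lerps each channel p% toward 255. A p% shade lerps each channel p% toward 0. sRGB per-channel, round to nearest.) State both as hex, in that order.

#4087D0, #020F1B

#1069C4 is rgb(16, 105, 196).
20% tint:
  R: 16 + 0.2×(255−16) = 16 + 47.8 = 63.8 → 64
  G: 105 + 30 = 135 → 135
  B: 196 + 11.8 = 207.8 → 208
  → #4087D0
86% shade:
  R: 16 + 0.86×(0−16) = 16 − 13.76 = 2.24 → 2
  G: 105 + 0.86×(0−105) = 105 − 90.3 = 14.7 → 15
  B: 196 + 0.86×(0−196) = 196 − 168.56 = 27.44 → 27
  → #020F1B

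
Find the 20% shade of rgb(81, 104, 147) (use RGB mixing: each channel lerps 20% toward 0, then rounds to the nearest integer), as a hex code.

#415376

Lerp each channel 20% toward 0:
  R: 81 + 0.2×(0−81) = 81 − 16.2 = 64.8 → 65
  G: 104 − 20.8 = 83.2 → 83
  B: 147 − 29.4 = 117.6 → 118
rgb(65, 83, 118) = #415376.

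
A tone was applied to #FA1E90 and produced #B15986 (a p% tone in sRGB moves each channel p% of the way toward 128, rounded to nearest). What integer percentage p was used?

#FA1E90 is rgb(250, 30, 144); #B15986 is rgb(177, 89, 134).
On the R channel (widest range): 177 ≈ 250 + (p/100)(128 − 250), so p ≈ 100×(177 − 250)/(128 − 250) = -7300/-122 = 59.84.
p = 60 reproduces all three channels after rounding.

60%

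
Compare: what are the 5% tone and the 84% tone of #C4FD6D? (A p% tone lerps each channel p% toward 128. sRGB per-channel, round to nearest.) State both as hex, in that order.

#C1F76E, #8B947D

#C4FD6D is rgb(196, 253, 109).
5% tone:
  R: 196 + 0.05×(128−196) = 196 − 3.4 = 192.6 → 193
  G: 253 + 0.05×(128−253) = 253 − 6.25 = 246.75 → 247
  B: 109 + 0.05×(128−109) = 109 + 0.95 = 109.95 → 110
  → #C1F76E
84% tone:
  R: 196 + 0.84×(128−196) = 196 − 57.12 = 138.88 → 139
  G: 253 + 0.84×(128−253) = 253 − 105 = 148 → 148
  B: 109 + 0.84×(128−109) = 109 + 15.96 = 124.96 → 125
  → #8B947D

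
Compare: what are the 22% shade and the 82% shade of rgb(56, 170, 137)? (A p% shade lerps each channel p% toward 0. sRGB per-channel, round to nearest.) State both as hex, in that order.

22% shade:
  R: 56 + 0.22×(0−56) = 56 − 12.32 = 43.68 → 44
  G: 170 − 37.4 = 132.6 → 133
  B: 137 + 0.22×(0−137) = 137 − 30.14 = 106.86 → 107
  → #2c856b
82% shade:
  R: 56 − 45.92 = 10.08 → 10
  G: 170 + 0.82×(0−170) = 170 − 139.4 = 30.6 → 31
  B: 137 + 0.82×(0−137) = 137 − 112.34 = 24.66 → 25
  → #0a1f19

#2c856b, #0a1f19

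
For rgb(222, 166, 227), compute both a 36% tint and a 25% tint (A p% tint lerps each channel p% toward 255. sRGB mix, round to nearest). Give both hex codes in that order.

#EAC6ED, #E6BCEA

36% tint:
  R: 222 + 11.88 = 233.88 → 234
  G: 166 + 32.04 = 198.04 → 198
  B: 227 + 0.36×(255−227) = 227 + 10.08 = 237.08 → 237
  → #EAC6ED
25% tint:
  R: 222 + 8.25 = 230.25 → 230
  G: 166 + 22.25 = 188.25 → 188
  B: 227 + 0.25×(255−227) = 227 + 7 = 234 → 234
  → #E6BCEA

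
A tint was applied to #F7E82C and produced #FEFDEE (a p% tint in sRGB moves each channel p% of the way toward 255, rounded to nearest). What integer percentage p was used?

92%

#F7E82C is rgb(247, 232, 44); #FEFDEE is rgb(254, 253, 238).
On the B channel (widest range): 238 ≈ 44 + (p/100)(255 − 44), so p ≈ 100×(238 − 44)/(255 − 44) = 19400/211 = 91.94.
p = 92 reproduces all three channels after rounding.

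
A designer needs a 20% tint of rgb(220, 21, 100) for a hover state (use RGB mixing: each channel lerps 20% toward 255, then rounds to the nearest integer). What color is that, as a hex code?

#E34483

Lerp each channel 20% toward 255:
  R: 220 + 0.2×(255−220) = 220 + 7 = 227 → 227
  G: 21 + 46.8 = 67.8 → 68
  B: 100 + 31 = 131 → 131
rgb(227, 68, 131) = #E34483.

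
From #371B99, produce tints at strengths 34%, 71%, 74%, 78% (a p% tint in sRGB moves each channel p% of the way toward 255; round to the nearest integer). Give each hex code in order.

#371B99 is rgb(55, 27, 153).
34%: (55 + 68 = 123→123, 27 + 77.52 = 104.52→105, 153 + 34.68 = 187.68→188) → #7B69BC
71%: (55 + 142 = 197→197, 27 + 161.88 = 188.88→189, 153 + 72.42 = 225.42→225) → #C5BDE1
74%: (55 + 148 = 203→203, 27 + 168.72 = 195.72→196, 153 + 75.48 = 228.48→228) → #CBC4E4
78%: (55 + 156 = 211→211, 27 + 177.84 = 204.84→205, 153 + 79.56 = 232.56→233) → #D3CDE9

#7B69BC, #C5BDE1, #CBC4E4, #D3CDE9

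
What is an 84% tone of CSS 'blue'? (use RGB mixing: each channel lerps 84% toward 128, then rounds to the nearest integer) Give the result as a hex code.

#6C6C94

CSS blue is rgb(0, 0, 255).
Per channel, c → c + 0.84(128 − c):
  R: 0 + 0.84×(128−0) = 0 + 107.52 = 107.52 → 108
  G: 0 + 0.84×(128−0) = 0 + 107.52 = 107.52 → 108
  B: 255 − 106.68 = 148.32 → 148
rgb(108, 108, 148) = #6C6C94.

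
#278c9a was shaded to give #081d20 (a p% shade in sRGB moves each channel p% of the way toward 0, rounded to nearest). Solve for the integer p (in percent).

79%

#278c9a is rgb(39, 140, 154); #081d20 is rgb(8, 29, 32).
On the B channel (widest range): 32 ≈ 154 + (p/100)(0 − 154), so p ≈ 100×(32 − 154)/(0 − 154) = -12200/-154 = 79.22.
p = 79 reproduces all three channels after rounding.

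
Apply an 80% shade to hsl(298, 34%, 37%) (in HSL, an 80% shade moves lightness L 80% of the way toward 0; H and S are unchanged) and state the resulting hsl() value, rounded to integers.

L moves 80% from 37 toward 0: 37 − 29.6 = 7.4 → 7.
H and S are unchanged.

hsl(298, 34%, 7%)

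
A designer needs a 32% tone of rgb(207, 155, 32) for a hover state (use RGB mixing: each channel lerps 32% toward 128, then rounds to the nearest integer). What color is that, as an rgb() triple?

rgb(182, 146, 63)

Per channel, c → c + 0.32(128 − c):
  R: 207 + 0.32×(128−207) = 207 − 25.28 = 181.72 → 182
  G: 155 + 0.32×(128−155) = 155 − 8.64 = 146.36 → 146
  B: 32 + 0.32×(128−32) = 32 + 30.72 = 62.72 → 63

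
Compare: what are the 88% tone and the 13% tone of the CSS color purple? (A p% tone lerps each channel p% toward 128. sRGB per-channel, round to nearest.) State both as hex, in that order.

CSS purple is rgb(128, 0, 128).
88% tone:
  R: 128 + 0 = 128 → 128
  G: 0 + 112.64 = 112.64 → 113
  B: 128 + 0.88×(128−128) = 128 + 0 = 128 → 128
  → #807180
13% tone:
  R: 128 + 0 = 128 → 128
  G: 0 + 0.13×(128−0) = 0 + 16.64 = 16.64 → 17
  B: 128 + 0.13×(128−128) = 128 + 0 = 128 → 128
  → #801180

#807180, #801180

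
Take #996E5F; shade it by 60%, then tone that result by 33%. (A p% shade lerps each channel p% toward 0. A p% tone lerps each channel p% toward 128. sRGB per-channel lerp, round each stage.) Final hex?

#534844

#996E5F is rgb(153, 110, 95).
Per channel, c → c + 0.6(0 − c):
  R: 153 + 0.6×(0−153) = 153 − 91.8 = 61.2 → 61
  G: 110 − 66 = 44 → 44
  B: 95 − 57 = 38 → 38
After the shade: rgb(61, 44, 38) = #3D2C26.
Per channel, c → c + 0.33(128 − c):
  R: 61 + 22.11 = 83.11 → 83
  G: 44 + 0.33×(128−44) = 44 + 27.72 = 71.72 → 72
  B: 38 + 0.33×(128−38) = 38 + 29.7 = 67.7 → 68
rgb(83, 72, 68) = #534844.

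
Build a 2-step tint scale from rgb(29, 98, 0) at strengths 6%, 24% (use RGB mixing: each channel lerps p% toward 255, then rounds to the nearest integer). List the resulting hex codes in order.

#2B6B0F, #53883D

6%: (29 + 13.56 = 42.56→43, 98 + 9.42 = 107.42→107, 0 + 15.3 = 15.3→15) → #2B6B0F
24%: (29 + 54.24 = 83.24→83, 98 + 37.68 = 135.68→136, 0 + 61.2 = 61.2→61) → #53883D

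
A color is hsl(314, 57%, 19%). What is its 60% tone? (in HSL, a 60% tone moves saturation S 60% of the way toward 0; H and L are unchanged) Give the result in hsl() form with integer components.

S moves 60% from 57 toward 0: 57 − 34.2 = 22.8 → 23.
H and L are unchanged.

hsl(314, 23%, 19%)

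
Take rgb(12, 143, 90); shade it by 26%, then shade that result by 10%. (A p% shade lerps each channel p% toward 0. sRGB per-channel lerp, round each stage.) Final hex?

Per channel, c → c + 0.26(0 − c):
  R: 12 − 3.12 = 8.88 → 9
  G: 143 + 0.26×(0−143) = 143 − 37.18 = 105.82 → 106
  B: 90 + 0.26×(0−90) = 90 − 23.4 = 66.6 → 67
After the shade: rgb(9, 106, 67) = #096A43.
Lerp each channel 10% toward 0:
  R: 9 + 0.1×(0−9) = 9 − 0.9 = 8.1 → 8
  G: 106 − 10.6 = 95.4 → 95
  B: 67 − 6.7 = 60.3 → 60
rgb(8, 95, 60) = #085F3C.

#085F3C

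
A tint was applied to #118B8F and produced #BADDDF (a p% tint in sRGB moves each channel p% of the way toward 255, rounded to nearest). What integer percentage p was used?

71%

#118B8F is rgb(17, 139, 143); #BADDDF is rgb(186, 221, 223).
On the R channel (widest range): 186 ≈ 17 + (p/100)(255 − 17), so p ≈ 100×(186 − 17)/(255 − 17) = 16900/238 = 71.01.
p = 71 reproduces all three channels after rounding.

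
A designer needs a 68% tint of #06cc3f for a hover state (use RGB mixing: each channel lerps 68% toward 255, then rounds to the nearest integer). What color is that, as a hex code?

#afefc2

#06cc3f is rgb(6, 204, 63).
A 68% tint moves each channel 68% toward 255:
  R: 6 + 169.32 = 175.32 → 175
  G: 204 + 0.68×(255−204) = 204 + 34.68 = 238.68 → 239
  B: 63 + 130.56 = 193.56 → 194
rgb(175, 239, 194) = #afefc2.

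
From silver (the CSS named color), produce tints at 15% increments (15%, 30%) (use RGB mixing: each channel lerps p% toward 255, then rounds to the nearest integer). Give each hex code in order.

#c9c9c9, #d3d3d3

CSS silver is rgb(192, 192, 192).
15%: (192 + 9.45 = 201.45→201, 192 + 9.45 = 201.45→201, 192 + 9.45 = 201.45→201) → #c9c9c9
30%: (192 + 18.9 = 210.9→211, 192 + 18.9 = 210.9→211, 192 + 18.9 = 210.9→211) → #d3d3d3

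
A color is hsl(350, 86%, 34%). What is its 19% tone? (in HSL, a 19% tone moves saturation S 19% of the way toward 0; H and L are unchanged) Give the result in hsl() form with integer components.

hsl(350, 70%, 34%)

S moves 19% from 86 toward 0: 86 − 16.34 = 69.66 → 70.
H and L are unchanged.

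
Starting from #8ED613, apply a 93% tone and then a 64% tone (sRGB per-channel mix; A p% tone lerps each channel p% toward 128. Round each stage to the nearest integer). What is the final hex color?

#8ED613 is rgb(142, 214, 19).
Lerp each channel 93% toward 128:
  R: 142 + 0.93×(128−142) = 142 − 13.02 = 128.98 → 129
  G: 214 − 79.98 = 134.02 → 134
  B: 19 + 0.93×(128−19) = 19 + 101.37 = 120.37 → 120
After the tone: rgb(129, 134, 120) = #818678.
Lerp each channel 64% toward 128:
  R: 129 − 0.64 = 128.36 → 128
  G: 134 − 3.84 = 130.16 → 130
  B: 120 + 0.64×(128−120) = 120 + 5.12 = 125.12 → 125
rgb(128, 130, 125) = #80827D.

#80827D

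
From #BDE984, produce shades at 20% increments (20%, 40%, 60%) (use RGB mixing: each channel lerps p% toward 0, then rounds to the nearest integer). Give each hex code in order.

#BDE984 is rgb(189, 233, 132).
20%: (189 − 37.8 = 151.2→151, 233 − 46.6 = 186.4→186, 132 − 26.4 = 105.6→106) → #97BA6A
40%: (189 − 75.6 = 113.4→113, 233 − 93.2 = 139.8→140, 132 − 52.8 = 79.2→79) → #718C4F
60%: (189 − 113.4 = 75.6→76, 233 − 139.8 = 93.2→93, 132 − 79.2 = 52.8→53) → #4C5D35

#97BA6A, #718C4F, #4C5D35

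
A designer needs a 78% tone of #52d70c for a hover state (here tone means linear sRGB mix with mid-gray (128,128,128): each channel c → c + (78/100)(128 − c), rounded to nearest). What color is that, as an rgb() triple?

#52d70c is rgb(82, 215, 12).
Lerp each channel 78% toward 128:
  R: 82 + 0.78×(128−82) = 82 + 35.88 = 117.88 → 118
  G: 215 − 67.86 = 147.14 → 147
  B: 12 + 0.78×(128−12) = 12 + 90.48 = 102.48 → 102

rgb(118, 147, 102)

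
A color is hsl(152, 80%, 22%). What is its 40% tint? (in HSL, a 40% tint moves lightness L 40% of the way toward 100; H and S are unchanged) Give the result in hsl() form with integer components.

L moves 40% from 22 toward 100: 22 + 31.2 = 53.2 → 53.
H and S are unchanged.

hsl(152, 80%, 53%)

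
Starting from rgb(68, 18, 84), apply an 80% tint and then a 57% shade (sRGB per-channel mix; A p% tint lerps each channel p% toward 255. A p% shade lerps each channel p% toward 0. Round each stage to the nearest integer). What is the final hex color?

Lerp each channel 80% toward 255:
  R: 68 + 149.6 = 217.6 → 218
  G: 18 + 0.8×(255−18) = 18 + 189.6 = 207.6 → 208
  B: 84 + 0.8×(255−84) = 84 + 136.8 = 220.8 → 221
After the tint: rgb(218, 208, 221) = #dad0dd.
Per channel, c → c + 0.57(0 − c):
  R: 218 + 0.57×(0−218) = 218 − 124.26 = 93.74 → 94
  G: 208 − 118.56 = 89.44 → 89
  B: 221 − 125.97 = 95.03 → 95
rgb(94, 89, 95) = #5e595f.

#5e595f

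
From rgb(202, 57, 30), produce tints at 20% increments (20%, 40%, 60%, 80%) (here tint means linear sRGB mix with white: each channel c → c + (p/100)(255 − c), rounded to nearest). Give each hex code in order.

20%: (202 + 10.6 = 212.6→213, 57 + 39.6 = 96.6→97, 30 + 45 = 75→75) → #d5614b
40%: (202 + 21.2 = 223.2→223, 57 + 79.2 = 136.2→136, 30 + 90 = 120→120) → #df8878
60%: (202 + 31.8 = 233.8→234, 57 + 118.8 = 175.8→176, 30 + 135 = 165→165) → #eab0a5
80%: (202 + 42.4 = 244.4→244, 57 + 158.4 = 215.4→215, 30 + 180 = 210→210) → #f4d7d2

#d5614b, #df8878, #eab0a5, #f4d7d2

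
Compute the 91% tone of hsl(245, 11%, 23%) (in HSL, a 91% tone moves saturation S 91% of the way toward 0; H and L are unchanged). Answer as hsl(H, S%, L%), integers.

S moves 91% from 11 toward 0: 11 − 10.01 = 0.99 → 1.
H and L are unchanged.

hsl(245, 1%, 23%)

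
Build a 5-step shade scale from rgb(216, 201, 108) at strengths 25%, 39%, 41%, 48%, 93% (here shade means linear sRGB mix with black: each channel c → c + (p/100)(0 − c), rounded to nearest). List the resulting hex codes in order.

#A29751, #847B42, #7F7740, #706938, #0F0E08

25%: (216 − 54 = 162→162, 201 − 50.25 = 150.75→151, 108 − 27 = 81→81) → #A29751
39%: (216 − 84.24 = 131.76→132, 201 − 78.39 = 122.61→123, 108 − 42.12 = 65.88→66) → #847B42
41%: (216 − 88.56 = 127.44→127, 201 − 82.41 = 118.59→119, 108 − 44.28 = 63.72→64) → #7F7740
48%: (216 − 103.68 = 112.32→112, 201 − 96.48 = 104.52→105, 108 − 51.84 = 56.16→56) → #706938
93%: (216 − 200.88 = 15.12→15, 201 − 186.93 = 14.07→14, 108 − 100.44 = 7.56→8) → #0F0E08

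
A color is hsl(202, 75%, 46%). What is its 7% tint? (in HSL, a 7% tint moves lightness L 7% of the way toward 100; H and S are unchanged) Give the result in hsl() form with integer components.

L moves 7% from 46 toward 100: 46 + 3.78 = 49.78 → 50.
H and S are unchanged.

hsl(202, 75%, 50%)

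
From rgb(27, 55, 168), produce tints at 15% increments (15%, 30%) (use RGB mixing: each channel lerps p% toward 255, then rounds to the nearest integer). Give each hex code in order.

15%: (27 + 34.2 = 61.2→61, 55 + 30 = 85→85, 168 + 13.05 = 181.05→181) → #3D55B5
30%: (27 + 68.4 = 95.4→95, 55 + 60 = 115→115, 168 + 26.1 = 194.1→194) → #5F73C2

#3D55B5, #5F73C2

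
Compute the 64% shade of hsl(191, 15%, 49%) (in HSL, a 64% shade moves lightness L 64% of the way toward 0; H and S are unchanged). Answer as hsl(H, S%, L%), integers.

L moves 64% from 49 toward 0: 49 − 31.36 = 17.64 → 18.
H and S are unchanged.

hsl(191, 15%, 18%)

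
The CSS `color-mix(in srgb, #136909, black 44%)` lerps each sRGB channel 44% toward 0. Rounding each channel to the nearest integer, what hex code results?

#136909 is rgb(19, 105, 9).
Lerp each channel 44% toward 0:
  R: 19 + 0.44×(0−19) = 19 − 8.36 = 10.64 → 11
  G: 105 + 0.44×(0−105) = 105 − 46.2 = 58.8 → 59
  B: 9 + 0.44×(0−9) = 9 − 3.96 = 5.04 → 5
rgb(11, 59, 5) = #0B3B05.

#0B3B05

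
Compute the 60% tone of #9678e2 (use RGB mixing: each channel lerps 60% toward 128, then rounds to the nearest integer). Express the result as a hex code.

#9678e2 is rgb(150, 120, 226).
A 60% tone moves each channel 60% toward 128:
  R: 150 + 0.6×(128−150) = 150 − 13.2 = 136.8 → 137
  G: 120 + 4.8 = 124.8 → 125
  B: 226 − 58.8 = 167.2 → 167
rgb(137, 125, 167) = #897da7.

#897da7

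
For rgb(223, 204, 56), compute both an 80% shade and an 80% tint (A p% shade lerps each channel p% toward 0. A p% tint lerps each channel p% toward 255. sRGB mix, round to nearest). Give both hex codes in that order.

80% shade:
  R: 223 − 178.4 = 44.6 → 45
  G: 204 + 0.8×(0−204) = 204 − 163.2 = 40.8 → 41
  B: 56 + 0.8×(0−56) = 56 − 44.8 = 11.2 → 11
  → #2d290b
80% tint:
  R: 223 + 0.8×(255−223) = 223 + 25.6 = 248.6 → 249
  G: 204 + 0.8×(255−204) = 204 + 40.8 = 244.8 → 245
  B: 56 + 0.8×(255−56) = 56 + 159.2 = 215.2 → 215
  → #f9f5d7

#2d290b, #f9f5d7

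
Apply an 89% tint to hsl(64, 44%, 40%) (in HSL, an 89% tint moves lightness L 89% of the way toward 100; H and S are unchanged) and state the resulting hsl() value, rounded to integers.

L moves 89% from 40 toward 100: 40 + 53.4 = 93.4 → 93.
H and S are unchanged.

hsl(64, 44%, 93%)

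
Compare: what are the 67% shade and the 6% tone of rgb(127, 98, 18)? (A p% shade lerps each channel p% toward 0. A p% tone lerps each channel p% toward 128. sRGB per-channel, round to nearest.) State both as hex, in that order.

#2A2006, #7F6419

67% shade:
  R: 127 + 0.67×(0−127) = 127 − 85.09 = 41.91 → 42
  G: 98 + 0.67×(0−98) = 98 − 65.66 = 32.34 → 32
  B: 18 − 12.06 = 5.94 → 6
  → #2A2006
6% tone:
  R: 127 + 0.06×(128−127) = 127 + 0.06 = 127.06 → 127
  G: 98 + 0.06×(128−98) = 98 + 1.8 = 99.8 → 100
  B: 18 + 0.06×(128−18) = 18 + 6.6 = 24.6 → 25
  → #7F6419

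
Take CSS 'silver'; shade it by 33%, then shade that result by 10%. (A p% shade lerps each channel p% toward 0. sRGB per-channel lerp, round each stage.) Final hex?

#747474

CSS silver is rgb(192, 192, 192).
Lerp each channel 33% toward 0:
  R: 192 − 63.36 = 128.64 → 129
  G: 192 + 0.33×(0−192) = 192 − 63.36 = 128.64 → 129
  B: 192 + 0.33×(0−192) = 192 − 63.36 = 128.64 → 129
After the shade: rgb(129, 129, 129) = #818181.
Lerp each channel 10% toward 0:
  R: 129 − 12.9 = 116.1 → 116
  G: 129 + 0.1×(0−129) = 129 − 12.9 = 116.1 → 116
  B: 129 + 0.1×(0−129) = 129 − 12.9 = 116.1 → 116
rgb(116, 116, 116) = #747474.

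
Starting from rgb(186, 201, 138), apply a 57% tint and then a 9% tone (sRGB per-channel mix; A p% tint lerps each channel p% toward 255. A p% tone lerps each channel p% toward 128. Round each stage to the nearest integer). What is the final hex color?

#d8dfc6

Lerp each channel 57% toward 255:
  R: 186 + 0.57×(255−186) = 186 + 39.33 = 225.33 → 225
  G: 201 + 30.78 = 231.78 → 232
  B: 138 + 0.57×(255−138) = 138 + 66.69 = 204.69 → 205
After the tint: rgb(225, 232, 205) = #e1e8cd.
Per channel, c → c + 0.09(128 − c):
  R: 225 + 0.09×(128−225) = 225 − 8.73 = 216.27 → 216
  G: 232 + 0.09×(128−232) = 232 − 9.36 = 222.64 → 223
  B: 205 − 6.93 = 198.07 → 198
rgb(216, 223, 198) = #d8dfc6.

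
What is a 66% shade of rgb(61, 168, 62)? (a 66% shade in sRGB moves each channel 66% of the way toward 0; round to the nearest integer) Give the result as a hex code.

Lerp each channel 66% toward 0:
  R: 61 + 0.66×(0−61) = 61 − 40.26 = 20.74 → 21
  G: 168 + 0.66×(0−168) = 168 − 110.88 = 57.12 → 57
  B: 62 + 0.66×(0−62) = 62 − 40.92 = 21.08 → 21
rgb(21, 57, 21) = #153915.

#153915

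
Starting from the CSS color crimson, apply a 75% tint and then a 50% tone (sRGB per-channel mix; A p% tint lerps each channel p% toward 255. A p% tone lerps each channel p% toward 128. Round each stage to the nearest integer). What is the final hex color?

CSS crimson is rgb(220, 20, 60).
A 75% tint moves each channel 75% toward 255:
  R: 220 + 26.25 = 246.25 → 246
  G: 20 + 176.25 = 196.25 → 196
  B: 60 + 0.75×(255−60) = 60 + 146.25 = 206.25 → 206
After the tint: rgb(246, 196, 206) = #F6C4CE.
A 50% tone moves each channel 50% toward 128:
  R: 246 − 59 = 187 → 187
  G: 196 + 0.5×(128−196) = 196 − 34 = 162 → 162
  B: 206 + 0.5×(128−206) = 206 − 39 = 167 → 167
rgb(187, 162, 167) = #BBA2A7.

#BBA2A7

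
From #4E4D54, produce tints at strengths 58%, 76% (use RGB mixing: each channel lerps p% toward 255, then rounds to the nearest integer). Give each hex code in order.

#B5B4B7, #D5D4D6

#4E4D54 is rgb(78, 77, 84).
58%: (78 + 102.66 = 180.66→181, 77 + 103.24 = 180.24→180, 84 + 99.18 = 183.18→183) → #B5B4B7
76%: (78 + 134.52 = 212.52→213, 77 + 135.28 = 212.28→212, 84 + 129.96 = 213.96→214) → #D5D4D6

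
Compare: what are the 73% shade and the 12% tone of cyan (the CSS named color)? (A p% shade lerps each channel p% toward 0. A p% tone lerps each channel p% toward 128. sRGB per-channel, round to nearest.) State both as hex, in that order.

#004545, #0ff0f0

CSS cyan is rgb(0, 255, 255).
73% shade:
  R: 0 + 0.73×(0−0) = 0 + 0 = 0 → 0
  G: 255 + 0.73×(0−255) = 255 − 186.15 = 68.85 → 69
  B: 255 + 0.73×(0−255) = 255 − 186.15 = 68.85 → 69
  → #004545
12% tone:
  R: 0 + 15.36 = 15.36 → 15
  G: 255 − 15.24 = 239.76 → 240
  B: 255 + 0.12×(128−255) = 255 − 15.24 = 239.76 → 240
  → #0ff0f0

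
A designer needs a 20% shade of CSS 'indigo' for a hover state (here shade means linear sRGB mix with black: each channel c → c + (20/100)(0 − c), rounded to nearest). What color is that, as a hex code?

CSS indigo is rgb(75, 0, 130).
Per channel, c → c + 0.2(0 − c):
  R: 75 − 15 = 60 → 60
  G: 0 + 0.2×(0−0) = 0 + 0 = 0 → 0
  B: 130 − 26 = 104 → 104
rgb(60, 0, 104) = #3C0068.

#3C0068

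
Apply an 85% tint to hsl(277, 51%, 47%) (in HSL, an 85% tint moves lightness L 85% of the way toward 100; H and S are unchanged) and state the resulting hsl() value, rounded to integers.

L moves 85% from 47 toward 100: 47 + 45.05 = 92.05 → 92.
H and S are unchanged.

hsl(277, 51%, 92%)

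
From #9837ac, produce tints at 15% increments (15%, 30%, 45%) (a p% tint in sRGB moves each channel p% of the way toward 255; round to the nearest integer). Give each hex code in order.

#a755b8, #b773c5, #c691d1

#9837ac is rgb(152, 55, 172).
15%: (152 + 15.45 = 167.45→167, 55 + 30 = 85→85, 172 + 12.45 = 184.45→184) → #a755b8
30%: (152 + 30.9 = 182.9→183, 55 + 60 = 115→115, 172 + 24.9 = 196.9→197) → #b773c5
45%: (152 + 46.35 = 198.35→198, 55 + 90 = 145→145, 172 + 37.35 = 209.35→209) → #c691d1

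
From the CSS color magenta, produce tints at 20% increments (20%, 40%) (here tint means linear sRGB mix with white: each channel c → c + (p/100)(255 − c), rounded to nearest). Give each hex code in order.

CSS magenta is rgb(255, 0, 255).
20%: (255→255, 0 + 51 = 51→51, 255→255) → #FF33FF
40%: (255→255, 0 + 102 = 102→102, 255→255) → #FF66FF

#FF33FF, #FF66FF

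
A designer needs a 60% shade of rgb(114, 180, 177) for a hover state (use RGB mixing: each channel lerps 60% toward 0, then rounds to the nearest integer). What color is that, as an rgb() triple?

rgb(46, 72, 71)

Lerp each channel 60% toward 0:
  R: 114 + 0.6×(0−114) = 114 − 68.4 = 45.6 → 46
  G: 180 + 0.6×(0−180) = 180 − 108 = 72 → 72
  B: 177 + 0.6×(0−177) = 177 − 106.2 = 70.8 → 71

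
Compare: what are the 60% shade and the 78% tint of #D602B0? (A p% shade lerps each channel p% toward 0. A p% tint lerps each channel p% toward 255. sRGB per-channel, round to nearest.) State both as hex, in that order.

#560146, #F6C7EE

#D602B0 is rgb(214, 2, 176).
60% shade:
  R: 214 − 128.4 = 85.6 → 86
  G: 2 + 0.6×(0−2) = 2 − 1.2 = 0.8 → 1
  B: 176 − 105.6 = 70.4 → 70
  → #560146
78% tint:
  R: 214 + 0.78×(255−214) = 214 + 31.98 = 245.98 → 246
  G: 2 + 197.34 = 199.34 → 199
  B: 176 + 61.62 = 237.62 → 238
  → #F6C7EE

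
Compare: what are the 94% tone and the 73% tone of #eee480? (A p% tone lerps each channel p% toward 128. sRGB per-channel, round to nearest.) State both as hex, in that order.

#878680, #9e9b80

#eee480 is rgb(238, 228, 128).
94% tone:
  R: 238 − 103.4 = 134.6 → 135
  G: 228 + 0.94×(128−228) = 228 − 94 = 134 → 134
  B: 128 + 0.94×(128−128) = 128 + 0 = 128 → 128
  → #878680
73% tone:
  R: 238 + 0.73×(128−238) = 238 − 80.3 = 157.7 → 158
  G: 228 + 0.73×(128−228) = 228 − 73 = 155 → 155
  B: 128 + 0.73×(128−128) = 128 + 0 = 128 → 128
  → #9e9b80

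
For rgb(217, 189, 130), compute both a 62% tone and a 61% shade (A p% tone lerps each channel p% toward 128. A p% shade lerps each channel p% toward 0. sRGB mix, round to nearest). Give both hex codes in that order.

#A29781, #554A33

62% tone:
  R: 217 + 0.62×(128−217) = 217 − 55.18 = 161.82 → 162
  G: 189 − 37.82 = 151.18 → 151
  B: 130 + 0.62×(128−130) = 130 − 1.24 = 128.76 → 129
  → #A29781
61% shade:
  R: 217 − 132.37 = 84.63 → 85
  G: 189 − 115.29 = 73.71 → 74
  B: 130 − 79.3 = 50.7 → 51
  → #554A33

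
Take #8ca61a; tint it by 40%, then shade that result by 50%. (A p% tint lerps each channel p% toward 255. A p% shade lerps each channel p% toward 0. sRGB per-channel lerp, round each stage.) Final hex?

#8ca61a is rgb(140, 166, 26).
A 40% tint moves each channel 40% toward 255:
  R: 140 + 0.4×(255−140) = 140 + 46 = 186 → 186
  G: 166 + 0.4×(255−166) = 166 + 35.6 = 201.6 → 202
  B: 26 + 91.6 = 117.6 → 118
After the tint: rgb(186, 202, 118) = #baca76.
A 50% shade moves each channel 50% toward 0:
  R: 186 + 0.5×(0−186) = 186 − 93 = 93 → 93
  G: 202 + 0.5×(0−202) = 202 − 101 = 101 → 101
  B: 118 − 59 = 59 → 59
rgb(93, 101, 59) = #5d653b.

#5d653b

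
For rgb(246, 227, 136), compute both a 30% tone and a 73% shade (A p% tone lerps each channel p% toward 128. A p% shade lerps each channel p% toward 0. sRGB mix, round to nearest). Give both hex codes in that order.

30% tone:
  R: 246 + 0.3×(128−246) = 246 − 35.4 = 210.6 → 211
  G: 227 + 0.3×(128−227) = 227 − 29.7 = 197.3 → 197
  B: 136 + 0.3×(128−136) = 136 − 2.4 = 133.6 → 134
  → #D3C586
73% shade:
  R: 246 + 0.73×(0−246) = 246 − 179.58 = 66.42 → 66
  G: 227 − 165.71 = 61.29 → 61
  B: 136 + 0.73×(0−136) = 136 − 99.28 = 36.72 → 37
  → #423D25

#D3C586, #423D25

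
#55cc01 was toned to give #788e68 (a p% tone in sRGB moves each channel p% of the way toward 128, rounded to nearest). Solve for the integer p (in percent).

81%

#55cc01 is rgb(85, 204, 1); #788e68 is rgb(120, 142, 104).
On the B channel (widest range): 104 ≈ 1 + (p/100)(128 − 1), so p ≈ 100×(104 − 1)/(128 − 1) = 10300/127 = 81.10.
p = 81 reproduces all three channels after rounding.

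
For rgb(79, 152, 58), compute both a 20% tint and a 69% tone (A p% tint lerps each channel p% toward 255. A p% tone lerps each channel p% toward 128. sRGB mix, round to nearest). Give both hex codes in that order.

20% tint:
  R: 79 + 0.2×(255−79) = 79 + 35.2 = 114.2 → 114
  G: 152 + 0.2×(255−152) = 152 + 20.6 = 172.6 → 173
  B: 58 + 39.4 = 97.4 → 97
  → #72AD61
69% tone:
  R: 79 + 0.69×(128−79) = 79 + 33.81 = 112.81 → 113
  G: 152 + 0.69×(128−152) = 152 − 16.56 = 135.44 → 135
  B: 58 + 0.69×(128−58) = 58 + 48.3 = 106.3 → 106
  → #71876A

#72AD61, #71876A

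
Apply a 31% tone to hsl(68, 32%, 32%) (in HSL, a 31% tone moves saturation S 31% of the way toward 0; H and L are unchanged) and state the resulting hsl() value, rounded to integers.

hsl(68, 22%, 32%)

S moves 31% from 32 toward 0: 32 − 9.92 = 22.08 → 22.
H and L are unchanged.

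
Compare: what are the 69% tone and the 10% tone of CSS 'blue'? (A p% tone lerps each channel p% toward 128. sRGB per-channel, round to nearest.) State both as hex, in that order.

#5858A7, #0D0DF2

CSS blue is rgb(0, 0, 255).
69% tone:
  R: 0 + 88.32 = 88.32 → 88
  G: 0 + 0.69×(128−0) = 0 + 88.32 = 88.32 → 88
  B: 255 − 87.63 = 167.37 → 167
  → #5858A7
10% tone:
  R: 0 + 0.1×(128−0) = 0 + 12.8 = 12.8 → 13
  G: 0 + 0.1×(128−0) = 0 + 12.8 = 12.8 → 13
  B: 255 + 0.1×(128−255) = 255 − 12.7 = 242.3 → 242
  → #0D0DF2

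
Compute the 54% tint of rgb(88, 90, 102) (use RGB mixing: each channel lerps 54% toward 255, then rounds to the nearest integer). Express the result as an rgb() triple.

rgb(178, 179, 185)

Per channel, c → c + 0.54(255 − c):
  R: 88 + 0.54×(255−88) = 88 + 90.18 = 178.18 → 178
  G: 90 + 0.54×(255−90) = 90 + 89.1 = 179.1 → 179
  B: 102 + 82.62 = 184.62 → 185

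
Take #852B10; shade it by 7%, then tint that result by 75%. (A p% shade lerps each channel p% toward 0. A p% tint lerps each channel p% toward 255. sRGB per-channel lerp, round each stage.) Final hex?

#852B10 is rgb(133, 43, 16).
Per channel, c → c + 0.07(0 − c):
  R: 133 + 0.07×(0−133) = 133 − 9.31 = 123.69 → 124
  G: 43 + 0.07×(0−43) = 43 − 3.01 = 39.99 → 40
  B: 16 + 0.07×(0−16) = 16 − 1.12 = 14.88 → 15
After the shade: rgb(124, 40, 15) = #7C280F.
Lerp each channel 75% toward 255:
  R: 124 + 0.75×(255−124) = 124 + 98.25 = 222.25 → 222
  G: 40 + 161.25 = 201.25 → 201
  B: 15 + 0.75×(255−15) = 15 + 180 = 195 → 195
rgb(222, 201, 195) = #DEC9C3.

#DEC9C3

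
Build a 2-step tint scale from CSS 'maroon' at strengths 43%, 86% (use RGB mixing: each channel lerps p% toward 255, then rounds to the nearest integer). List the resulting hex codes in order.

#B76E6E, #EDDBDB

CSS maroon is rgb(128, 0, 0).
43%: (128 + 54.61 = 182.61→183, 0 + 109.65 = 109.65→110, 0 + 109.65 = 109.65→110) → #B76E6E
86%: (128 + 109.22 = 237.22→237, 0 + 219.3 = 219.3→219, 0 + 219.3 = 219.3→219) → #EDDBDB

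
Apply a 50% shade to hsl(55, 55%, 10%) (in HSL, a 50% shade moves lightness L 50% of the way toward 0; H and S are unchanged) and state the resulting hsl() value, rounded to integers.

hsl(55, 55%, 5%)

L moves 50% from 10 toward 0: 10 − 5 = 5 → 5.
H and S are unchanged.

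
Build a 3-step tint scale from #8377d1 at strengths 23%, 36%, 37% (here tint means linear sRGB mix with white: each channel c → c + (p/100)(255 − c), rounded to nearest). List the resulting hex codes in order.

#a096dc, #b0a8e2, #b1a9e2

#8377d1 is rgb(131, 119, 209).
23%: (131 + 28.52 = 159.52→160, 119 + 31.28 = 150.28→150, 209 + 10.58 = 219.58→220) → #a096dc
36%: (131 + 44.64 = 175.64→176, 119 + 48.96 = 167.96→168, 209 + 16.56 = 225.56→226) → #b0a8e2
37%: (131 + 45.88 = 176.88→177, 119 + 50.32 = 169.32→169, 209 + 17.02 = 226.02→226) → #b1a9e2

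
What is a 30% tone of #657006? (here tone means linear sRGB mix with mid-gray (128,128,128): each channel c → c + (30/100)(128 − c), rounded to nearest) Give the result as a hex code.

#6d752b

#657006 is rgb(101, 112, 6).
A 30% tone moves each channel 30% toward 128:
  R: 101 + 8.1 = 109.1 → 109
  G: 112 + 4.8 = 116.8 → 117
  B: 6 + 36.6 = 42.6 → 43
rgb(109, 117, 43) = #6d752b.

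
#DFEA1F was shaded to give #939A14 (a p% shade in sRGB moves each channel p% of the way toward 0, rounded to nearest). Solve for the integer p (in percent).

34%

#DFEA1F is rgb(223, 234, 31); #939A14 is rgb(147, 154, 20).
On the G channel (widest range): 154 ≈ 234 + (p/100)(0 − 234), so p ≈ 100×(154 − 234)/(0 − 234) = -8000/-234 = 34.19.
p = 34 reproduces all three channels after rounding.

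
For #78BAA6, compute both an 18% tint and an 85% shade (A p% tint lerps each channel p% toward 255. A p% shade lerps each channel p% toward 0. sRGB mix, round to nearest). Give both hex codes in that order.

#90C6B6, #121C19

#78BAA6 is rgb(120, 186, 166).
18% tint:
  R: 120 + 0.18×(255−120) = 120 + 24.3 = 144.3 → 144
  G: 186 + 12.42 = 198.42 → 198
  B: 166 + 0.18×(255−166) = 166 + 16.02 = 182.02 → 182
  → #90C6B6
85% shade:
  R: 120 + 0.85×(0−120) = 120 − 102 = 18 → 18
  G: 186 + 0.85×(0−186) = 186 − 158.1 = 27.9 → 28
  B: 166 − 141.1 = 24.9 → 25
  → #121C19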